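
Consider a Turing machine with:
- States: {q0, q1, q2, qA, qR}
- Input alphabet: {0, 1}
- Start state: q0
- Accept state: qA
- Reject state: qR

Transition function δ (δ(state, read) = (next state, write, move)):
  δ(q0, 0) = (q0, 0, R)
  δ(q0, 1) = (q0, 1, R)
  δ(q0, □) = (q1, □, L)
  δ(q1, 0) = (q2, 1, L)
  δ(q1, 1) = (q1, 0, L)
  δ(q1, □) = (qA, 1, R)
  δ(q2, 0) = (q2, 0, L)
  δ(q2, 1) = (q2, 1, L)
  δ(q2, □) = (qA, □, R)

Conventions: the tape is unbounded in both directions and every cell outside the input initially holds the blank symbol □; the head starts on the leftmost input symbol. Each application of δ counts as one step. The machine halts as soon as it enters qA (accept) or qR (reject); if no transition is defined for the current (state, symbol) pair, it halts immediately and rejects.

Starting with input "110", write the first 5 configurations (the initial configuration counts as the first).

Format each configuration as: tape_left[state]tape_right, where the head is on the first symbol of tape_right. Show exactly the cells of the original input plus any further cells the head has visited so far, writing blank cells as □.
Step 0: [q0]110 (head at position 0)
Step 1: δ(q0, 1) = (q0, 1, R)  ⊢  1[q0]10 (head at position 1)
Step 2: δ(q0, 1) = (q0, 1, R)  ⊢  11[q0]0 (head at position 2)
Step 3: δ(q0, 0) = (q0, 0, R)  ⊢  110[q0]□ (head at position 3)
Step 4: δ(q0, □) = (q1, □, L)  ⊢  11[q1]0□ (head at position 2)

Final answer: [q0]110 ⊢ 1[q0]10 ⊢ 11[q0]0 ⊢ 110[q0]□ ⊢ 11[q1]0□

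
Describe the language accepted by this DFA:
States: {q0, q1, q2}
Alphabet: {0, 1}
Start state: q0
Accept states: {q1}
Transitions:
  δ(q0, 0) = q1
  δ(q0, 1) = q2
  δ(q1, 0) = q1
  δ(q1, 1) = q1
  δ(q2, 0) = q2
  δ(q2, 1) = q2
Analyzing the DFA structure:
Start state: q0
Accept states: {q1}
Interpreting what each state remembers (checking against the transitions):
  q0: nothing has been read yet
  q1: the first symbol was 0
  q2: the first symbol was 1 (trap state)
  δ(q0, 0): in q0 (nothing has been read yet), after reading 0 we have: the first symbol was 0 → q1
  δ(q0, 1): in q0 (nothing has been read yet), after reading 1 we have: the first symbol was 1 (trap state) → q2
  δ(q1, 0): in q1 (the first symbol was 0), after reading 0 we have: the first symbol was 0 → q1
  δ(q1, 1): in q1 (the first symbol was 0), after reading 1 we have: the first symbol was 0 → q1
  δ(q2, 0): in q2 (the first symbol was 1 (trap state)), after reading 0 we have: the first symbol was 1 (trap state) → q2
  δ(q2, 1): in q2 (the first symbol was 1 (trap state)), after reading 1 we have: the first symbol was 1 (trap state) → q2
A string is accepted iff it ends in {q1}, i.e. the first symbol was 0.
Language: All binary strings starting with 0

Final answer: All binary strings starting with 0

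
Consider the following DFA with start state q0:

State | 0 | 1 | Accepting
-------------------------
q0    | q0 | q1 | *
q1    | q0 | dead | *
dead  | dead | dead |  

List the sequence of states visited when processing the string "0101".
q0 → q0 → q1 → q0 → q1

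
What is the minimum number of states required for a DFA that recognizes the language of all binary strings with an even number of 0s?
Language: binary strings with an even number of 0s
Lower bound (Myhill–Nerode): the prefixes ε, 0 are pairwise distinguishable:
  ε vs 0: suffix ε distinguishes them (ε has zero 0s (accepted), 0 has one 0 (rejected))
So any DFA needs at least 2 states.
Upper bound: a DFA with 2 states exists (one state per class above).
Minimum states: 2

Final answer: 2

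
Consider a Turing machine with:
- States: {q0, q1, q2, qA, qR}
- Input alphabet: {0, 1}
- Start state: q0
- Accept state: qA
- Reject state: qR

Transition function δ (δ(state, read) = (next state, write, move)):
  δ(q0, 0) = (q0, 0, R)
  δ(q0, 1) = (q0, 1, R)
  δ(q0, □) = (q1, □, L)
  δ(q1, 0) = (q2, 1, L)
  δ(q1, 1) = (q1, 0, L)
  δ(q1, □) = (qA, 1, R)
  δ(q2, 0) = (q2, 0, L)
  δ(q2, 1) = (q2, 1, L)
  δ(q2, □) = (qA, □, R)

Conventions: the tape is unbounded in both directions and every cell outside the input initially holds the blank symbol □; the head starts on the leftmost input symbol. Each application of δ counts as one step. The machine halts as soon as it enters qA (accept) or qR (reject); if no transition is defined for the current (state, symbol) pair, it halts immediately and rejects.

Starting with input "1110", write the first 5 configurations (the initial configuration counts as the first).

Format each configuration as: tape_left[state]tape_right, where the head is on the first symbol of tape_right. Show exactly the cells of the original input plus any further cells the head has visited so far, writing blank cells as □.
Step 0: [q0]1110 (head at position 0)
Step 1: δ(q0, 1) = (q0, 1, R)  ⊢  1[q0]110 (head at position 1)
Step 2: δ(q0, 1) = (q0, 1, R)  ⊢  11[q0]10 (head at position 2)
Step 3: δ(q0, 1) = (q0, 1, R)  ⊢  111[q0]0 (head at position 3)
Step 4: δ(q0, 0) = (q0, 0, R)  ⊢  1110[q0]□ (head at position 4)

Final answer: [q0]1110 ⊢ 1[q0]110 ⊢ 11[q0]10 ⊢ 111[q0]0 ⊢ 1110[q0]□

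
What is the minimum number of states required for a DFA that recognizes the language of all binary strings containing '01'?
Language: binary strings containing '01'
Lower bound (Myhill–Nerode): the prefixes ε, 0, 01 are pairwise distinguishable:
  ε vs 01: suffix ε distinguishes them (ε is rejected, 01 is accepted)
  0 vs 01: suffix ε distinguishes them (0 is rejected, 01 is accepted)
  ε vs 0: suffix 1 distinguishes them (ε·1 = 1 is rejected, 0·1 = 01 is accepted)
So any DFA needs at least 3 states.
Upper bound: a DFA with 3 states exists (one state per class above: 'no progress', 'last symbol 0', and 'seen 01' (accepting sink)).
Minimum states: 3

Final answer: 3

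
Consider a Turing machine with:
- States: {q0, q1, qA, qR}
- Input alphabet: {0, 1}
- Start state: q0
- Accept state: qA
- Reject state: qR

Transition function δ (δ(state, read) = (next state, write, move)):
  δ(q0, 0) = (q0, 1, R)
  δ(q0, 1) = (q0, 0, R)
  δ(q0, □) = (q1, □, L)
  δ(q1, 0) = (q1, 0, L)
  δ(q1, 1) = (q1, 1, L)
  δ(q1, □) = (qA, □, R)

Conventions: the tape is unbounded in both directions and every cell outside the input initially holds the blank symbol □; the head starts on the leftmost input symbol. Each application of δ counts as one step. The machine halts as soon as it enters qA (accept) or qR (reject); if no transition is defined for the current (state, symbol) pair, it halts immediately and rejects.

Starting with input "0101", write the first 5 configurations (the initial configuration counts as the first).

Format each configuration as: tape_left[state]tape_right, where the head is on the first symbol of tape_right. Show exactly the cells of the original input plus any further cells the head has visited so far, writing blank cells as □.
Step 0: [q0]0101 (head at position 0)
Step 1: δ(q0, 0) = (q0, 1, R)  ⊢  1[q0]101 (head at position 1)
Step 2: δ(q0, 1) = (q0, 0, R)  ⊢  10[q0]01 (head at position 2)
Step 3: δ(q0, 0) = (q0, 1, R)  ⊢  101[q0]1 (head at position 3)
Step 4: δ(q0, 1) = (q0, 0, R)  ⊢  1010[q0]□ (head at position 4)

Final answer: [q0]0101 ⊢ 1[q0]101 ⊢ 10[q0]01 ⊢ 101[q0]1 ⊢ 1010[q0]□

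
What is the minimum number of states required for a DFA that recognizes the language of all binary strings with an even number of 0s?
Language: binary strings with an even number of 0s
Lower bound (Myhill–Nerode): the prefixes ε, 0 are pairwise distinguishable:
  ε vs 0: suffix ε distinguishes them (ε has zero 0s (accepted), 0 has one 0 (rejected))
So any DFA needs at least 2 states.
Upper bound: a DFA with 2 states exists (one state per class above).
Minimum states: 2

Final answer: 2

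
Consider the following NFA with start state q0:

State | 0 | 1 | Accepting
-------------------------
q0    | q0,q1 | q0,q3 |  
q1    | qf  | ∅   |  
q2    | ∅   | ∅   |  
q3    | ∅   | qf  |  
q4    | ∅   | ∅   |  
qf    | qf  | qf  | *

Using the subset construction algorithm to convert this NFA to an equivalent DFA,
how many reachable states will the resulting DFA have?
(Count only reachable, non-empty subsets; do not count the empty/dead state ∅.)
Start subset: {q0}
{q0}: on 0 → {q0, q1}, on 1 → {q0, q3}
{q0, q1}: on 0 → {q0, q1, qf}, on 1 → {q0, q3}
{q0, q3}: on 0 → {q0, q1}, on 1 → {q0, q3, qf}
{q0, q1, qf}: on 0 → {q0, q1, qf}, on 1 → {q0, q3, qf}
{q0, q3, qf}: on 0 → {q0, q1, qf}, on 1 → {q0, q3, qf}
Reachable non-empty subsets: {q0}, {q0, q1}, {q0, q3}, {q0, q1, qf}, {q0, q3, qf} — 5 in total.

Final answer: 5 states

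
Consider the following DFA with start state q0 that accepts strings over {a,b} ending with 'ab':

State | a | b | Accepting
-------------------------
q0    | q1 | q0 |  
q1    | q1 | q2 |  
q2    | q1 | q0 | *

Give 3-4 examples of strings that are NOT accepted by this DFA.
Any strings that end in a non-accepting state work; for example:
"baa": q0 → q0 → q1 → q1; q1 is not accepting → rejected
"aaba": q0 → q1 → q1 → q2 → q1; q1 is not accepting → rejected
"aabb": q0 → q1 → q1 → q2 → q0; q0 is not accepting → rejected
"bbba": q0 → q0 → q0 → q0 → q1; q1 is not accepting → rejected

Final answer: "baa", "aaba", "aabb", "bbba"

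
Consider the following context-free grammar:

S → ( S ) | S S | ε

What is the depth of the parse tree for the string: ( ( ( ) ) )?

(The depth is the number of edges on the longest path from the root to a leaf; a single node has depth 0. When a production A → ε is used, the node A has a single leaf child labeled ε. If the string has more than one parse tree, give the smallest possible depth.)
The string is 3 nested pairs. The shallowest parse tree applies S → ( S ) 3 times (one node per nested pair, each a child of the previous) and then S → ε in the middle.
S nodes at depths 0..3, ε leaf at depth 4; parentheses leaves are at depths 1..3.
(Using S → S S with an S → ε child anywhere only adds levels, so it cannot give a shallower tree.)
Depth = 4.

Final answer: 4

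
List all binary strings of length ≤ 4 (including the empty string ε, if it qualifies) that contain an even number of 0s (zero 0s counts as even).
Checking every binary string of length 0 to 4:
  Length 0: accepted: ε | rejected: (none)
  Length 1: accepted: 1 | rejected: 0
  Length 2: accepted: 00, 11 | rejected: 01, 10
  Length 3: accepted: 001, 010, 100, 111 | rejected: 000, 011, 101, 110
  Length 4: accepted: 0000, 0011, 0101, 0110, 1001, 1010, 1100, 1111 | rejected: 0001, 0010, 0100, 0111, 1000, 1011, 1101, 1110
Total: 16 string(s).

Final answer: ε, 1, 00, 11, 001, 010, 100, 111, 0000, 0011, 0101, 0110, 1001, 1010, 1100, 1111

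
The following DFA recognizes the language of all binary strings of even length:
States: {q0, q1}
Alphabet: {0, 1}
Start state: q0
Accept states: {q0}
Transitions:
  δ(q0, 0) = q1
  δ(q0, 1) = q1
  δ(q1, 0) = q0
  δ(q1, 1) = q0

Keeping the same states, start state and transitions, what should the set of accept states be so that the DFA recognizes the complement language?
The DFA is complete (every state has a transition on every symbol), so the complement
is recognized by the same DFA with accepting and non-accepting states swapped.
Original accept states: {q0}
Complement accept states = All states - Original accept states
= {q0, q1} - {q0}
= {q1}
Complement language: strings of ODD length

Final answer: {q1}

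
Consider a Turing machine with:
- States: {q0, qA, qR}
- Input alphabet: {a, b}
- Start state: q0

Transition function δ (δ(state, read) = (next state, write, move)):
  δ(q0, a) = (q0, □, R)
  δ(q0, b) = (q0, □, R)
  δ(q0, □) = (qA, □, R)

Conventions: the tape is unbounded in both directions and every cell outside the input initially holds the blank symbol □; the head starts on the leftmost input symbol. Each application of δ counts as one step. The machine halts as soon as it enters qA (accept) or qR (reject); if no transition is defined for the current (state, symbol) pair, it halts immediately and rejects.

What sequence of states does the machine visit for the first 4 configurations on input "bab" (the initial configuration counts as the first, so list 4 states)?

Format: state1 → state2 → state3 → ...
Step 0: [q0]bab (head at position 0)
Step 1: δ(q0, b) = (q0, □, R)  ⊢  □[q0]ab (head at position 1)
Step 2: δ(q0, a) = (q0, □, R)  ⊢  □□[q0]b (head at position 2)
Step 3: δ(q0, b) = (q0, □, R)  ⊢  □□□[q0]□ (head at position 3)
Reading off the states of these 4 configurations: q0 → q0 → q0 → q0

Final answer: q0 → q0 → q0 → q0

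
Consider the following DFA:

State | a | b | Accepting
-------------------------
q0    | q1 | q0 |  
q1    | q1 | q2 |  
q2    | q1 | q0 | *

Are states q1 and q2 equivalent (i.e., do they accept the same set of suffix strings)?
Try the suffix ε (the empty string).
From q1: q1 — not accepting.
From q2: q2 — accepting.
The two states disagree on this suffix, so they are not equivalent.

Final answer: No. Distinguishing string: ε (the empty string) - accepted from q2 but not from q1.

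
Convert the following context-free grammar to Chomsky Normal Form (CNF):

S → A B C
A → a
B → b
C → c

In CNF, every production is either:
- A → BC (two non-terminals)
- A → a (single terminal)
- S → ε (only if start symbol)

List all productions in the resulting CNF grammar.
The grammar has no ε-productions or unit productions to eliminate.
A → a is already in CNF (single terminal) – keep it.
B → b is already in CNF (single terminal) – keep it.
C → c is already in CNF (single terminal) – keep it.
S → A B C has 3 symbols on the right: break it into binary productions S → A X0, X0 → B C.
Resulting CNF grammar (5 productions): A → a; B → b; C → c; S → A X0; X0 → B C

Final answer: A → a; B → b; C → c; S → A X0; X0 → B C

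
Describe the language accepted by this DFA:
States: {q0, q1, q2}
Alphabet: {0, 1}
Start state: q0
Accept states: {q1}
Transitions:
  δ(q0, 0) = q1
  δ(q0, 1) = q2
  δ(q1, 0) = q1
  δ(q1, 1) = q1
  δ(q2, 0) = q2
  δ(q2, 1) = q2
Analyzing the DFA structure:
Start state: q0
Accept states: {q1}
Interpreting what each state remembers (checking against the transitions):
  q0: nothing has been read yet
  q1: the first symbol was 0
  q2: the first symbol was 1 (trap state)
  δ(q0, 0): in q0 (nothing has been read yet), after reading 0 we have: the first symbol was 0 → q1
  δ(q0, 1): in q0 (nothing has been read yet), after reading 1 we have: the first symbol was 1 (trap state) → q2
  δ(q1, 0): in q1 (the first symbol was 0), after reading 0 we have: the first symbol was 0 → q1
  δ(q1, 1): in q1 (the first symbol was 0), after reading 1 we have: the first symbol was 0 → q1
  δ(q2, 0): in q2 (the first symbol was 1 (trap state)), after reading 0 we have: the first symbol was 1 (trap state) → q2
  δ(q2, 1): in q2 (the first symbol was 1 (trap state)), after reading 1 we have: the first symbol was 1 (trap state) → q2
A string is accepted iff it ends in {q1}, i.e. the first symbol was 0.
Language: All binary strings starting with 0

Final answer: All binary strings starting with 0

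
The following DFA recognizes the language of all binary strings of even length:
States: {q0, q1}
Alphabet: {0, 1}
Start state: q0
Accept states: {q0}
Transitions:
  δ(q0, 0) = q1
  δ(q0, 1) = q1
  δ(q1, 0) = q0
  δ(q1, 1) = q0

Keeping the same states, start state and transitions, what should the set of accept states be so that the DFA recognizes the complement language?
The DFA is complete (every state has a transition on every symbol), so the complement
is recognized by the same DFA with accepting and non-accepting states swapped.
Original accept states: {q0}
Complement accept states = All states - Original accept states
= {q0, q1} - {q0}
= {q1}
Complement language: strings of ODD length

Final answer: {q1}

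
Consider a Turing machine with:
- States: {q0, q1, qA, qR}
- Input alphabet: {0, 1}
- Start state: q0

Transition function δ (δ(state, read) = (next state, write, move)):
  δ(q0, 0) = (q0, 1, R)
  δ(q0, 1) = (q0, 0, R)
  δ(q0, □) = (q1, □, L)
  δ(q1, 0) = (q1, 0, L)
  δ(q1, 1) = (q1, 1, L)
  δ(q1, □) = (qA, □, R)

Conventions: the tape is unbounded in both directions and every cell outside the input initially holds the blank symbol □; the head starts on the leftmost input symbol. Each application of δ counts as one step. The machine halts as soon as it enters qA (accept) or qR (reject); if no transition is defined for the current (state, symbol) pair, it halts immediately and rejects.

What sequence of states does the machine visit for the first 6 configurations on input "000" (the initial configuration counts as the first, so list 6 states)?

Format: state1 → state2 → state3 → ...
Step 0: [q0]000 (head at position 0)
Step 1: δ(q0, 0) = (q0, 1, R)  ⊢  1[q0]00 (head at position 1)
Step 2: δ(q0, 0) = (q0, 1, R)  ⊢  11[q0]0 (head at position 2)
Step 3: δ(q0, 0) = (q0, 1, R)  ⊢  111[q0]□ (head at position 3)
Step 4: δ(q0, □) = (q1, □, L)  ⊢  11[q1]1□ (head at position 2)
Step 5: δ(q1, 1) = (q1, 1, L)  ⊢  1[q1]11□ (head at position 1)
Reading off the states of these 6 configurations: q0 → q0 → q0 → q0 → q1 → q1

Final answer: q0 → q0 → q0 → q0 → q1 → q1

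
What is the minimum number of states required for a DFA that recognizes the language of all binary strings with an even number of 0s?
Language: binary strings with an even number of 0s
Lower bound (Myhill–Nerode): the prefixes ε, 0 are pairwise distinguishable:
  ε vs 0: suffix ε distinguishes them (ε has zero 0s (accepted), 0 has one 0 (rejected))
So any DFA needs at least 2 states.
Upper bound: a DFA with 2 states exists (one state per class above).
Minimum states: 2

Final answer: 2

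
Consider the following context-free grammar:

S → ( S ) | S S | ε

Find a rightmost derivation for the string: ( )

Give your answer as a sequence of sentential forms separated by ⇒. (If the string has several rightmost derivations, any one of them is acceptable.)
Start with S.
Step 1: the rightmost non-terminal is S; apply S → ( S ):  ( S )
Step 2: the rightmost non-terminal is S; apply S → ε:  ( )

Final answer: S ⇒ ( S ) ⇒ ( )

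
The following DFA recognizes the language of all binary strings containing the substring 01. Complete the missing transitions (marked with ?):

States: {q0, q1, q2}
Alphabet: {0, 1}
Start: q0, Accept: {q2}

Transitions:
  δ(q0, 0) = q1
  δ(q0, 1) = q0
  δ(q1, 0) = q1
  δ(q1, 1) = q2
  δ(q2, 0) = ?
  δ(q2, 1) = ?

What each state remembers (consistent with the given transitions and accept states):
  q0: 01 not seen yet and the last symbol was not 0
  q1: 01 not seen yet and the last symbol was 0
  q2: the substring 01 has already been seen
Filling in the missing entries:
  δ(q2, 0): in q2 (the substring 01 has already been seen), after reading 0 we have: the substring 01 has already been seen → q2
  δ(q2, 1): in q2 (the substring 01 has already been seen), after reading 1 we have: the substring 01 has already been seen → q2

Final answer: δ(q2, 0) = q2; δ(q2, 1) = q2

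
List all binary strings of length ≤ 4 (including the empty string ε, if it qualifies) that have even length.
Checking every binary string of length 0 to 4:
  Length 0: accepted: ε | rejected: (none)
  Length 1: accepted: (none) | rejected: 0, 1
  Length 2: accepted: 00, 01, 10, 11 | rejected: (none)
  Length 3: accepted: (none) | rejected: 000, 001, 010, 011, 100, 101, 110, 111
  Length 4: accepted: 0000, 0001, 0010, 0011, 0100, 0101, 0110, 0111, 1000, 1001, 1010, 1011, 1100, 1101, 1110, 1111 | rejected: (none)
Total: 21 string(s).

Final answer: ε, 00, 01, 10, 11, 0000, 0001, 0010, 0011, 0100, 0101, 0110, 0111, 1000, 1001, 1010, 1011, 1100, 1101, 1110, 1111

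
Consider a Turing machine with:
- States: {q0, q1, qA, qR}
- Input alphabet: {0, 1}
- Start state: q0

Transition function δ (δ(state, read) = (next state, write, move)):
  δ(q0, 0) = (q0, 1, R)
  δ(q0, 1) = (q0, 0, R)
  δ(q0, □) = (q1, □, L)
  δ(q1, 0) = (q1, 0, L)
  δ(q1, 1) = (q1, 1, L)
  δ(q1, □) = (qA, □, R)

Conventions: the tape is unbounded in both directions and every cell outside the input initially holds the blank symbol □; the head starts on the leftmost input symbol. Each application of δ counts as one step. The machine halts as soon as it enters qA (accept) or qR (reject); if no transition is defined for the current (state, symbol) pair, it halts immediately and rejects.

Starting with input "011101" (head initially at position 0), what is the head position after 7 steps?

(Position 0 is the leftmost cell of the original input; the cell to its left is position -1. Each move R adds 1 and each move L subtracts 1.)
Step 0: [q0]011101 (head at position 0)
Step 1: δ(q0, 0) = (q0, 1, R)  ⊢  1[q0]11101 (head at position 1)
Step 2: δ(q0, 1) = (q0, 0, R)  ⊢  10[q0]1101 (head at position 2)
Step 3: δ(q0, 1) = (q0, 0, R)  ⊢  100[q0]101 (head at position 3)
Step 4: δ(q0, 1) = (q0, 0, R)  ⊢  1000[q0]01 (head at position 4)
Step 5: δ(q0, 0) = (q0, 1, R)  ⊢  10001[q0]1 (head at position 5)
Step 6: δ(q0, 1) = (q0, 0, R)  ⊢  100010[q0]□ (head at position 6)
Step 7: δ(q0, □) = (q1, □, L)  ⊢  10001[q1]0□ (head at position 5)
Head position after 7 steps: 5

Final answer: Position 5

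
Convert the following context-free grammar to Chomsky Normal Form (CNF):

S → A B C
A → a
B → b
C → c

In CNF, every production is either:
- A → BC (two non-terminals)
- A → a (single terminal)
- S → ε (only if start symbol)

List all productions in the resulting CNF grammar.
The grammar has no ε-productions or unit productions to eliminate.
A → a is already in CNF (single terminal) – keep it.
B → b is already in CNF (single terminal) – keep it.
C → c is already in CNF (single terminal) – keep it.
S → A B C has 3 symbols on the right: break it into binary productions S → A X0, X0 → B C.
Resulting CNF grammar (5 productions): A → a; B → b; C → c; S → A X0; X0 → B C

Final answer: A → a; B → b; C → c; S → A X0; X0 → B C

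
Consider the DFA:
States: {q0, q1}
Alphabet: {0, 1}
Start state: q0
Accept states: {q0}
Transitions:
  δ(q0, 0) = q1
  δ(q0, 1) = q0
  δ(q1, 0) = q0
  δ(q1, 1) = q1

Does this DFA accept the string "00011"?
Processing string "00011":
  q0 --0--> q1
  q1 --0--> q0
  q0 --0--> q1
  q1 --1--> q1
  q1 --1--> q1
Final state: q1
Accept states: {q0}
q1 is not an accept state, so the string is rejected.

Final answer: No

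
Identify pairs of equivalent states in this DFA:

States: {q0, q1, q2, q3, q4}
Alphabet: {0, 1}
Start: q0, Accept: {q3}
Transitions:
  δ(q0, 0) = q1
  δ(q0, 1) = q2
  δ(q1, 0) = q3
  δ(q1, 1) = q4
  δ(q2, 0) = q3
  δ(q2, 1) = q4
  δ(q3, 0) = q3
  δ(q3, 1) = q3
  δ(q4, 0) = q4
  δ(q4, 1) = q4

Using the table-filling algorithm:
Round 0 – mark pairs where exactly one state is accepting: (q0,q3), (q1,q3), (q2,q3), (q3,q4)
Round 1 – newly marked: (q0,q1) [on 0: q1 vs q3, already marked]; (q0,q2) [on 0: q1 vs q3, already marked]; (q1,q4) [on 0: q3 vs q4, already marked]; (q2,q4) [on 0: q3 vs q4, already marked]
Round 2 – newly marked: (q0,q4) [on 0: q1 vs q4, already marked]
No further pairs can be marked.
(q1, q2) unmarked: δ(q1,0)=q3, δ(q2,0)=q3; δ(q1,1)=q4, δ(q2,1)=q4 → equivalent
Equivalent pairs: (q1, q2)

Final answer: Equivalent pairs: (q1, q2)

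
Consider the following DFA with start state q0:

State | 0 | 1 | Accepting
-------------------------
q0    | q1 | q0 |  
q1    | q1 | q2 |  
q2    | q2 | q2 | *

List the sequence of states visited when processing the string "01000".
q0 → q1 → q2 → q2 → q2 → q2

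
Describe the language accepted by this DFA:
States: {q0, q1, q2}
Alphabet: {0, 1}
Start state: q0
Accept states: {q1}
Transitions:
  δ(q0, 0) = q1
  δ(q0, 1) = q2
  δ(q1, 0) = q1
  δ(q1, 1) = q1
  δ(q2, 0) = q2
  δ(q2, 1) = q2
Analyzing the DFA structure:
Start state: q0
Accept states: {q1}
Interpreting what each state remembers (checking against the transitions):
  q0: nothing has been read yet
  q1: the first symbol was 0
  q2: the first symbol was 1 (trap state)
  δ(q0, 0): in q0 (nothing has been read yet), after reading 0 we have: the first symbol was 0 → q1
  δ(q0, 1): in q0 (nothing has been read yet), after reading 1 we have: the first symbol was 1 (trap state) → q2
  δ(q1, 0): in q1 (the first symbol was 0), after reading 0 we have: the first symbol was 0 → q1
  δ(q1, 1): in q1 (the first symbol was 0), after reading 1 we have: the first symbol was 0 → q1
  δ(q2, 0): in q2 (the first symbol was 1 (trap state)), after reading 0 we have: the first symbol was 1 (trap state) → q2
  δ(q2, 1): in q2 (the first symbol was 1 (trap state)), after reading 1 we have: the first symbol was 1 (trap state) → q2
A string is accepted iff it ends in {q1}, i.e. the first symbol was 0.
Language: All binary strings starting with 0

Final answer: All binary strings starting with 0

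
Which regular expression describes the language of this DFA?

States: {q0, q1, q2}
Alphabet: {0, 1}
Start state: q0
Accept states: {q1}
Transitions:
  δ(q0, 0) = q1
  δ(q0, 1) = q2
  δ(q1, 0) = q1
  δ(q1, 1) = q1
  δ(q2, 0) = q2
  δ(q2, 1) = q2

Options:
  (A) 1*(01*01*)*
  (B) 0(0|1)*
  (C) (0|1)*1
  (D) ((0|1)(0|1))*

Testing sample strings against the DFA:
  '1100' -> rejected
  '1000' -> rejected
  '0010' -> accepted
  '10101' -> rejected
Checking each option for a counterexample:
  (A) 1*(01*01*)*: ε is rejected by the DFA but matches the regex → eliminated
  (B) 0(0|1)*: agrees with the DFA on all strings of length ≤ 4
  (C) (0|1)*1: '0' is accepted by the DFA but does not match the regex → eliminated
  (D) ((0|1)(0|1))*: ε is rejected by the DFA but matches the regex → eliminated
Only (B) 0(0|1)* is consistent with the DFA.

Final answer: (B) 0(0|1)*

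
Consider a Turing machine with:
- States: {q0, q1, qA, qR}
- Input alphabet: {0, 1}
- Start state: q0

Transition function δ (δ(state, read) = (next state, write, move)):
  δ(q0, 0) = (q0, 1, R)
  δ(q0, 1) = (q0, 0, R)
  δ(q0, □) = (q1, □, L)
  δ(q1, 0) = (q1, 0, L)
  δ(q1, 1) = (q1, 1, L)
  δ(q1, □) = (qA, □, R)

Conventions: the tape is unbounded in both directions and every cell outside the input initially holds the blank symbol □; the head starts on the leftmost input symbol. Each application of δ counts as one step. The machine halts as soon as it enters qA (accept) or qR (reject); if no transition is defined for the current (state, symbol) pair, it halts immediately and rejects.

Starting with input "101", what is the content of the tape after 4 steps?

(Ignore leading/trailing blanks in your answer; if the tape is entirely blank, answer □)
Step 0: [q0]101 (head at position 0)
Step 1: δ(q0, 1) = (q0, 0, R)  ⊢  0[q0]01 (head at position 1)
Step 2: δ(q0, 0) = (q0, 1, R)  ⊢  01[q0]1 (head at position 2)
Step 3: δ(q0, 1) = (q0, 0, R)  ⊢  010[q0]□ (head at position 3)
Step 4: δ(q0, □) = (q1, □, L)  ⊢  01[q1]0□ (head at position 2)
Tape after 4 steps (ignoring surrounding blanks): 010

Final answer: Tape: 010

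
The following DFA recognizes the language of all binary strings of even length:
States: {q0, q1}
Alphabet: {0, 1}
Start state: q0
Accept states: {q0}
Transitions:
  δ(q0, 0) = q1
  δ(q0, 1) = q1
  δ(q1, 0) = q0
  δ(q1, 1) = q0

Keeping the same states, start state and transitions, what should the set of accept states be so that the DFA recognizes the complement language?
The DFA is complete (every state has a transition on every symbol), so the complement
is recognized by the same DFA with accepting and non-accepting states swapped.
Original accept states: {q0}
Complement accept states = All states - Original accept states
= {q0, q1} - {q0}
= {q1}
Complement language: strings of ODD length

Final answer: {q1}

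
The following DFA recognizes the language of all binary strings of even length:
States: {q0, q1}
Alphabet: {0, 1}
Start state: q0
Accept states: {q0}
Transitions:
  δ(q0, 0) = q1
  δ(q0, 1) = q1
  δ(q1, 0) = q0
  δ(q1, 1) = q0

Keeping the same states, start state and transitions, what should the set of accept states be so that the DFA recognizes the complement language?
The DFA is complete (every state has a transition on every symbol), so the complement
is recognized by the same DFA with accepting and non-accepting states swapped.
Original accept states: {q0}
Complement accept states = All states - Original accept states
= {q0, q1} - {q0}
= {q1}
Complement language: strings of ODD length

Final answer: {q1}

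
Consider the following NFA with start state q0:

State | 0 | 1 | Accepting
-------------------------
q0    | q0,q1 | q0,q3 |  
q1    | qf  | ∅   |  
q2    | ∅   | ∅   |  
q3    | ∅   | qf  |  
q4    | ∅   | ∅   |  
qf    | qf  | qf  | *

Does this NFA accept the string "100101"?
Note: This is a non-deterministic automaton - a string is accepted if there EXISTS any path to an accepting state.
Track the set of states the NFA could be in: start {q0}
Read '1': {q0} → {q0, q3}
Read '0': {q0, q3} → {q0, q1}
Read '0': {q0, q1} → {q0, q1, qf}
Read '1': {q0, q1, qf} → {q0, q3, qf}
Read '0': {q0, q3, qf} → {q0, q1, qf}
Read '1': {q0, q1, qf} → {q0, q3, qf}
Final set {q0, q3, qf} contains accepting state(s) {qf} → accepted.

Final answer: Yes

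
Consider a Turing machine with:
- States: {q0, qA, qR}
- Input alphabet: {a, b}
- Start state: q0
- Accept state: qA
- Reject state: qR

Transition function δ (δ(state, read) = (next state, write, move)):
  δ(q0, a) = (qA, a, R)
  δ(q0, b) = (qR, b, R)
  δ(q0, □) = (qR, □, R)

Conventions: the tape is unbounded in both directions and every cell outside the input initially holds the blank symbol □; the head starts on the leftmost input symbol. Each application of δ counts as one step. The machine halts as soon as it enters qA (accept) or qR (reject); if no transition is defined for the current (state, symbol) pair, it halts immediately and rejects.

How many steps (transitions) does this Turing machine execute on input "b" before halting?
Step 0: [q0]b (head at position 0)
Step 1: δ(q0, b) = (qR, b, R)  ⊢  b[qR]□ (head at position 1)
The machine is in qR, so it halts and rejects.
Number of transitions executed: 1.

Final answer: 1 steps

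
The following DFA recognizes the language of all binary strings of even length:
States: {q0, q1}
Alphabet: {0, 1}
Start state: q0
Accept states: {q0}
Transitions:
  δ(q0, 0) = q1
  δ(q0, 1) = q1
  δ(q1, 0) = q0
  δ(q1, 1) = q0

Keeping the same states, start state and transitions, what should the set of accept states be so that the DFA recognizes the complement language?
The DFA is complete (every state has a transition on every symbol), so the complement
is recognized by the same DFA with accepting and non-accepting states swapped.
Original accept states: {q0}
Complement accept states = All states - Original accept states
= {q0, q1} - {q0}
= {q1}
Complement language: strings of ODD length

Final answer: {q1}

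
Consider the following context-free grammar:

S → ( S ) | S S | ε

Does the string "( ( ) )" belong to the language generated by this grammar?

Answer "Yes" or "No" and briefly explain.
A derivation exists: S ⇒ ( S ) ⇒ ( ( S ) ) ⇒ ( ( ) ) (using S → ( S ) twice, then S → ε).

Final answer: Yes - a valid derivation exists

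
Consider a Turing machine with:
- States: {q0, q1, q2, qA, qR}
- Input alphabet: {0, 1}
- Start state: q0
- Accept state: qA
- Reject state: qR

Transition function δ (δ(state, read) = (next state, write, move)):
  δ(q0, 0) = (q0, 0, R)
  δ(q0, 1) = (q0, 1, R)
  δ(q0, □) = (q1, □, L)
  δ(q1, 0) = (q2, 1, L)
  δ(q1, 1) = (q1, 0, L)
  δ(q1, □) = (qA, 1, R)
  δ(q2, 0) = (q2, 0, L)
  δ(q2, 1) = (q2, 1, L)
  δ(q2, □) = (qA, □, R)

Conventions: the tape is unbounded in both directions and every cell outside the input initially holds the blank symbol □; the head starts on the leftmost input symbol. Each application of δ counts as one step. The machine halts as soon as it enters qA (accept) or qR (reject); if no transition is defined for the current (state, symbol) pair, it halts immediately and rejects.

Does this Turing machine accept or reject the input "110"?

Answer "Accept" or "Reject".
Step 0: [q0]110 (head at position 0)
Step 1: δ(q0, 1) = (q0, 1, R)  ⊢  1[q0]10 (head at position 1)
Step 2: δ(q0, 1) = (q0, 1, R)  ⊢  11[q0]0 (head at position 2)
Step 3: δ(q0, 0) = (q0, 0, R)  ⊢  110[q0]□ (head at position 3)
Step 4: δ(q0, □) = (q1, □, L)  ⊢  11[q1]0□ (head at position 2)
Step 5: δ(q1, 0) = (q2, 1, L)  ⊢  1[q2]11□ (head at position 1)
Step 6: δ(q2, 1) = (q2, 1, L)  ⊢  [q2]111□ (head at position 0)
Step 7: δ(q2, 1) = (q2, 1, L)  ⊢  [q2]□111□ (head at position -1)
Step 8: δ(q2, □) = (qA, □, R)  ⊢  □[qA]111□ (head at position 0)
The machine is in qA, so it halts and accepts.

Final answer: Accept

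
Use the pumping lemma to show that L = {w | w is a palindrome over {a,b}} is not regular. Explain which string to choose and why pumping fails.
Language: L = {w | w is a palindrome over {a,b}} (strings that read the same forwards and backwards)
Step 1: Assume for contradiction that L is regular, with pumping length p.
Step 2: Choose s = a^p b a^p. Then s ∈ L (it reads the same forwards and backwards) and |s| ≥ p.
Step 3: Consider any decomposition s = xyz with |xy| ≤ p and |y| > 0. Since |xy| ≤ p and the first p symbols of s are all a's, y = a^k for some k with 1 ≤ k ≤ p.
Step 4: Pumping up (i = 2): xy²z = a^(p+k) b a^p. Its reverse is a^p b a^(p+k) ≠ a^(p+k) b a^p (the single b is no longer in the middle), so xy²z is not a palindrome and xy²z ∉ L.
This contradicts the pumping lemma, so L is not regular.

Final answer: Choose s = a^p b a^p. Since |xy| ≤ p, y = a^k with k ≥ 1. Then xy²z = a^(p+k) b a^p is not a palindrome, so ∉ L.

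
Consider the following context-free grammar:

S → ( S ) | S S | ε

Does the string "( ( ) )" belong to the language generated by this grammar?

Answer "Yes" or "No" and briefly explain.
A derivation exists: S ⇒ ( S ) ⇒ ( ( S ) ) ⇒ ( ( ) ) (using S → ( S ) twice, then S → ε).

Final answer: Yes - a valid derivation exists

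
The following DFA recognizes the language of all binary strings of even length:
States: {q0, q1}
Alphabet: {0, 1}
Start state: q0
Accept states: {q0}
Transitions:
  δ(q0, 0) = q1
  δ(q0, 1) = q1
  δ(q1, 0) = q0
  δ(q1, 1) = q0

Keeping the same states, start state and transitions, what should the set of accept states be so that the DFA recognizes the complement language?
The DFA is complete (every state has a transition on every symbol), so the complement
is recognized by the same DFA with accepting and non-accepting states swapped.
Original accept states: {q0}
Complement accept states = All states - Original accept states
= {q0, q1} - {q0}
= {q1}
Complement language: strings of ODD length

Final answer: {q1}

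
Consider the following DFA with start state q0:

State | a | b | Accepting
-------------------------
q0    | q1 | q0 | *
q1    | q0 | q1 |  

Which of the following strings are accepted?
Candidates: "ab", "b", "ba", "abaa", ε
"ab": q0 → q1 → q1; q1 is not accepting → rejected
"b": q0 → q0; q0 is accepting → accepted
"ba": q0 → q0 → q1; q1 is not accepting → rejected
"abaa": q0 → q1 → q1 → q0 → q1; q1 is not accepting → rejected
ε: q0; q0 is accepting → accepted

Final answer: "b", ε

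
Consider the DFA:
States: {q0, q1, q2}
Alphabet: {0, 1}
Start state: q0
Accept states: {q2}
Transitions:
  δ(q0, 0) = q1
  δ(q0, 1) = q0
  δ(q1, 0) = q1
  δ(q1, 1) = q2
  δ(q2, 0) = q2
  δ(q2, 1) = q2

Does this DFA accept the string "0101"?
Processing string "0101":
  q0 --0--> q1
  q1 --1--> q2
  q2 --0--> q2
  q2 --1--> q2
Final state: q2
Accept states: {q2}
q2 is an accept state, so the string is accepted.

Final answer: Yes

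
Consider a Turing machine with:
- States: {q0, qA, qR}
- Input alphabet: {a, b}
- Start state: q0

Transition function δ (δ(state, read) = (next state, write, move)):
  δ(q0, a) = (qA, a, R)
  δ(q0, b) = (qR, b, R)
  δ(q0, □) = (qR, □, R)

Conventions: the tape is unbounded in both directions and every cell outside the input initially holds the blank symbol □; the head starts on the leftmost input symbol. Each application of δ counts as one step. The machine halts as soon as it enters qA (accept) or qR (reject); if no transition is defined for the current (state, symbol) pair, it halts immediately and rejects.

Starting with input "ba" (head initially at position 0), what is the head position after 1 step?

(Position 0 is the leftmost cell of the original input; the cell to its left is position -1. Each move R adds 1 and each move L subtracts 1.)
Step 0: [q0]ba (head at position 0)
Step 1: δ(q0, b) = (qR, b, R)  ⊢  b[qR]a (head at position 1)
Head position after 1 step: 1

Final answer: Position 1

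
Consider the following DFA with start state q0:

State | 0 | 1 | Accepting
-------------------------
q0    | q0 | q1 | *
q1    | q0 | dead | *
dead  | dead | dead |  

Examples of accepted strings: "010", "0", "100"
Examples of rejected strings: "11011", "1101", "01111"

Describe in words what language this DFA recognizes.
binary strings with no two consecutive 1s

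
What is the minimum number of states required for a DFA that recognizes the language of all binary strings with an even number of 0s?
Language: binary strings with an even number of 0s
Lower bound (Myhill–Nerode): the prefixes ε, 0 are pairwise distinguishable:
  ε vs 0: suffix ε distinguishes them (ε has zero 0s (accepted), 0 has one 0 (rejected))
So any DFA needs at least 2 states.
Upper bound: a DFA with 2 states exists (one state per class above).
Minimum states: 2

Final answer: 2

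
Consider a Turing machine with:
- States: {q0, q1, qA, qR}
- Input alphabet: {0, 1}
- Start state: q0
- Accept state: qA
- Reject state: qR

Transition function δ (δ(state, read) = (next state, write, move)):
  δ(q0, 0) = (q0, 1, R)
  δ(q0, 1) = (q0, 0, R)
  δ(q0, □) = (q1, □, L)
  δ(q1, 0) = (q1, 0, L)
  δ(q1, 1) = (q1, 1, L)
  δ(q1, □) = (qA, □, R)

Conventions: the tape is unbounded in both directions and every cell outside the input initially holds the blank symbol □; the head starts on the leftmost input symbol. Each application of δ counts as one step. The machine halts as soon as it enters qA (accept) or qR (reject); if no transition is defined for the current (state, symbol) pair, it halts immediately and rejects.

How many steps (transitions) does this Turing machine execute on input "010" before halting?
Step 0: [q0]010 (head at position 0)
Step 1: δ(q0, 0) = (q0, 1, R)  ⊢  1[q0]10 (head at position 1)
Step 2: δ(q0, 1) = (q0, 0, R)  ⊢  10[q0]0 (head at position 2)
Step 3: δ(q0, 0) = (q0, 1, R)  ⊢  101[q0]□ (head at position 3)
Step 4: δ(q0, □) = (q1, □, L)  ⊢  10[q1]1□ (head at position 2)
Step 5: δ(q1, 1) = (q1, 1, L)  ⊢  1[q1]01□ (head at position 1)
Step 6: δ(q1, 0) = (q1, 0, L)  ⊢  [q1]101□ (head at position 0)
Step 7: δ(q1, 1) = (q1, 1, L)  ⊢  [q1]□101□ (head at position -1)
Step 8: δ(q1, □) = (qA, □, R)  ⊢  □[qA]101□ (head at position 0)
The machine is in qA, so it halts and accepts.
Number of transitions executed: 8.

Final answer: 8 steps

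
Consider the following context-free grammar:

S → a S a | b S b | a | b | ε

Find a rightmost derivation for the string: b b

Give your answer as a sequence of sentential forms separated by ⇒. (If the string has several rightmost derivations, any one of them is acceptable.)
Start with S.
Step 1: the rightmost non-terminal is S; apply S → b S b:  b S b
Step 2: the rightmost non-terminal is S; apply S → ε:  b b

Final answer: S ⇒ b S b ⇒ b b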